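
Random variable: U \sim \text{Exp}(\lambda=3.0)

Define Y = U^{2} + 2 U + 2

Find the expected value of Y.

E[Y] = 1*E[U²] + 2*E[U] + 2
E[U] = 0.33333333
E[U²] = Var(U) + (E[U])² = 0.11111111 + 0.11111111 = 0.22222222
E[Y] = 1*0.22222222 + 2*0.33333333 + 2 = 2.8888889

2.8888889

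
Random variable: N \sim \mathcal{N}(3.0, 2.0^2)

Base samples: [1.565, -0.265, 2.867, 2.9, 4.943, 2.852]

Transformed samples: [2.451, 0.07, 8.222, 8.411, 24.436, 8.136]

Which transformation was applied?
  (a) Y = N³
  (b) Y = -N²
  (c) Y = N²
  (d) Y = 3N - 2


Checking option (c) Y = N²:
  N = 1.565 -> Y = 2.451 ✓
  N = -0.265 -> Y = 0.07 ✓
  N = 2.867 -> Y = 8.222 ✓
All samples match this transformation.

(c) N²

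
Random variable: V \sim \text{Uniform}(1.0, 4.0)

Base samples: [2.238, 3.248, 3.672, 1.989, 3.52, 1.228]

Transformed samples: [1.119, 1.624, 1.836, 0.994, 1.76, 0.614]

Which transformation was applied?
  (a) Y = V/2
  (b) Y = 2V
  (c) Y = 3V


Checking option (a) Y = V/2:
  V = 2.238 -> Y = 1.119 ✓
  V = 3.248 -> Y = 1.624 ✓
  V = 3.672 -> Y = 1.836 ✓
All samples match this transformation.

(a) V/2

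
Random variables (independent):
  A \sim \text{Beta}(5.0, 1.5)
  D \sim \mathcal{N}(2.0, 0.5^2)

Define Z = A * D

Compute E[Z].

For independent RVs: E[XY] = E[X]*E[Y]
E[A] = 0.76923077
E[D] = 2
E[Z] = 0.76923077 * 2 = 1.5384615

1.5384615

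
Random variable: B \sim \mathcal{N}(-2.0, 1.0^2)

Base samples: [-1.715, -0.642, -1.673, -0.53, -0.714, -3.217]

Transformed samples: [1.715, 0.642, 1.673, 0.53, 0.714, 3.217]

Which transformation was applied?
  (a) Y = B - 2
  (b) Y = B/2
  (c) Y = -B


Checking option (c) Y = -B:
  B = -1.715 -> Y = 1.715 ✓
  B = -0.642 -> Y = 0.642 ✓
  B = -1.673 -> Y = 1.673 ✓
All samples match this transformation.

(c) -B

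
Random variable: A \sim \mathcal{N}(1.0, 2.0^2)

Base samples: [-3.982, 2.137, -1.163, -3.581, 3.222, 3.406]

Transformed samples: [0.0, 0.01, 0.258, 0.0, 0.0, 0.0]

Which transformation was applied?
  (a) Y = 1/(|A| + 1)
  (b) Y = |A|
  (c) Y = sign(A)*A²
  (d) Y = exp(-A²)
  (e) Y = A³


Checking option (d) Y = exp(-A²):
  A = -3.982 -> Y = 0.0 ✓
  A = 2.137 -> Y = 0.01 ✓
  A = -1.163 -> Y = 0.258 ✓
All samples match this transformation.

(d) exp(-A²)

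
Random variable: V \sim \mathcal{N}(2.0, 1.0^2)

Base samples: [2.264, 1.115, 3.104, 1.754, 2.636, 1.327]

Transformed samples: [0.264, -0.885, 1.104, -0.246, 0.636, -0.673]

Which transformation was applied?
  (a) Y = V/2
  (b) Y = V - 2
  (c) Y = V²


Checking option (b) Y = V - 2:
  V = 2.264 -> Y = 0.264 ✓
  V = 1.115 -> Y = -0.885 ✓
  V = 3.104 -> Y = 1.104 ✓
All samples match this transformation.

(b) V - 2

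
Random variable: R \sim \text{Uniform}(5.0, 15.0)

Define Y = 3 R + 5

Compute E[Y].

For Y = 3R + 5:
E[Y] = 3 * E[R] + 5
E[R] = (5 + 15)/2 = 10
E[Y] = 3 * 10 + 5 = 35

35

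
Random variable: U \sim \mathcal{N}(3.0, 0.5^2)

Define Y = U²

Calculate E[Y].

Using E[X²] = Var(X) + (E[X])²:
E[U] = 3
Var(U) = 0.5^2 = 0.25
E[U²] = 0.25 + 3² = 0.25 + 9 = 9.25

9.25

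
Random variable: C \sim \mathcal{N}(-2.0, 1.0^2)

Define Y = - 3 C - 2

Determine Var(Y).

For Y = aC + b: Var(Y) = a² * Var(C)
Var(C) = 1.0^2 = 1
Var(Y) = (-3)² * 1 = 9 * 1 = 9

9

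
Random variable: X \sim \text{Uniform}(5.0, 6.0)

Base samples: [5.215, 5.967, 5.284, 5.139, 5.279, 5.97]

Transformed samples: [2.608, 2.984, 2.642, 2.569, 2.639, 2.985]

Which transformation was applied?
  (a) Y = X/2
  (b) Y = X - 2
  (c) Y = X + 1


Checking option (a) Y = X/2:
  X = 5.215 -> Y = 2.608 ✓
  X = 5.967 -> Y = 2.984 ✓
  X = 5.284 -> Y = 2.642 ✓
All samples match this transformation.

(a) X/2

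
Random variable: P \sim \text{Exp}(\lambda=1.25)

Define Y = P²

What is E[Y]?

Using E[X²] = Var(X) + (E[X])²:
E[P] = 0.8
Var(P) = 1/1.25^2 = 0.64
E[P²] = 0.64 + 0.8² = 0.64 + 0.64 = 1.28

1.28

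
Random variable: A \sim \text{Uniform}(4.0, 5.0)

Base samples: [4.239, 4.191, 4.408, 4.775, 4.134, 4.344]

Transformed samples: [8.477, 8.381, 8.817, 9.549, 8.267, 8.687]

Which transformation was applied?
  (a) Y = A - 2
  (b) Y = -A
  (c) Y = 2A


Checking option (c) Y = 2A:
  A = 4.239 -> Y = 8.477 ✓
  A = 4.191 -> Y = 8.381 ✓
  A = 4.408 -> Y = 8.817 ✓
All samples match this transformation.

(c) 2A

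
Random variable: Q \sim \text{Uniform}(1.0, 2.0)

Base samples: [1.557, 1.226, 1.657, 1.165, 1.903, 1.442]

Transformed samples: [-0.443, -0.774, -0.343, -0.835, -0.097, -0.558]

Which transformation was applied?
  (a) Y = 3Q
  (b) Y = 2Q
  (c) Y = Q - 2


Checking option (c) Y = Q - 2:
  Q = 1.557 -> Y = -0.443 ✓
  Q = 1.226 -> Y = -0.774 ✓
  Q = 1.657 -> Y = -0.343 ✓
All samples match this transformation.

(c) Q - 2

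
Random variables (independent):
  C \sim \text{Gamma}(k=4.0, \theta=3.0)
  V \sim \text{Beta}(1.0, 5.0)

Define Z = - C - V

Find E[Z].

E[Z] = -1*E[C] - 1*E[V]
E[C] = 12
E[V] = 0.16666667
E[Z] = -1*12 - 1*0.16666667 = -12.166667

-12.166667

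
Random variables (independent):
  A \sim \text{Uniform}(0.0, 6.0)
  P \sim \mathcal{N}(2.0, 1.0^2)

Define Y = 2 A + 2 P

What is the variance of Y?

For independent RVs: Var(aX + bY) = a²Var(X) + b²Var(Y)
Var(A) = 3
Var(P) = 1
Var(Y) = 2²*3 + 2²*1
= 4*3 + 4*1 = 16

16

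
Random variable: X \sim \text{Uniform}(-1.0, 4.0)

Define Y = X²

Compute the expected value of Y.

Using E[X²] = Var(X) + (E[X])²:
E[X] = 1.5
Var(X) = (4 + 1)^2/12 = 2.0833333
E[X²] = 2.0833333 + 1.5² = 2.0833333 + 2.25 = 4.3333333

4.3333333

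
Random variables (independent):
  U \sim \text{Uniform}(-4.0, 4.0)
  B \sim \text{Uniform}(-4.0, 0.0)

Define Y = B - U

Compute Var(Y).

For independent RVs: Var(aX + bY) = a²Var(X) + b²Var(Y)
Var(U) = 5.3333333
Var(B) = 1.3333333
Var(Y) = (-1)²*5.3333333 + 1²*1.3333333
= 1*5.3333333 + 1*1.3333333 = 6.6666667

6.6666667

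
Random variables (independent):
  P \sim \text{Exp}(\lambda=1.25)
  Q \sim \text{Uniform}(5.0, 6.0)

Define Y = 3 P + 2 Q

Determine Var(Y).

For independent RVs: Var(aX + bY) = a²Var(X) + b²Var(Y)
Var(P) = 0.64
Var(Q) = 0.083333333
Var(Y) = 3²*0.64 + 2²*0.083333333
= 9*0.64 + 4*0.083333333 = 6.0933333

6.0933333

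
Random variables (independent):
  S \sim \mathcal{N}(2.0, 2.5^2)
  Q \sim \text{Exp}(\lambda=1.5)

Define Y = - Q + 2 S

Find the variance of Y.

For independent RVs: Var(aX + bY) = a²Var(X) + b²Var(Y)
Var(S) = 6.25
Var(Q) = 0.44444444
Var(Y) = 2²*6.25 + (-1)²*0.44444444
= 4*6.25 + 1*0.44444444 = 25.444444

25.444444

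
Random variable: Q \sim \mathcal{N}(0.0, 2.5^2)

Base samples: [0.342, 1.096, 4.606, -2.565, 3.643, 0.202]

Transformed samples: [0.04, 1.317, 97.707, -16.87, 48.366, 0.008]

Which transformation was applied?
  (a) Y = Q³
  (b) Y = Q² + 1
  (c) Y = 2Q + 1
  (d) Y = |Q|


Checking option (a) Y = Q³:
  Q = 0.342 -> Y = 0.04 ✓
  Q = 1.096 -> Y = 1.317 ✓
  Q = 4.606 -> Y = 97.707 ✓
All samples match this transformation.

(a) Q³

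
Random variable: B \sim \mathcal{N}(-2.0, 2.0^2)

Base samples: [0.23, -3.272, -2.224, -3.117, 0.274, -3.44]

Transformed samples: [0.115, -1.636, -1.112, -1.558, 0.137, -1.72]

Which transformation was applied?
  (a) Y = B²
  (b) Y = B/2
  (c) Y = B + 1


Checking option (b) Y = B/2:
  B = 0.23 -> Y = 0.115 ✓
  B = -3.272 -> Y = -1.636 ✓
  B = -2.224 -> Y = -1.112 ✓
All samples match this transformation.

(b) B/2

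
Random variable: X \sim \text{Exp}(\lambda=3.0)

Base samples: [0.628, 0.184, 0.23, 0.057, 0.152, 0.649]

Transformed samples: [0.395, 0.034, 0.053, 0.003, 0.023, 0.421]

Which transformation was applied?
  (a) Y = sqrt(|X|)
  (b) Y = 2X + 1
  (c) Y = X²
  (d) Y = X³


Checking option (c) Y = X²:
  X = 0.628 -> Y = 0.395 ✓
  X = 0.184 -> Y = 0.034 ✓
  X = 0.23 -> Y = 0.053 ✓
All samples match this transformation.

(c) X²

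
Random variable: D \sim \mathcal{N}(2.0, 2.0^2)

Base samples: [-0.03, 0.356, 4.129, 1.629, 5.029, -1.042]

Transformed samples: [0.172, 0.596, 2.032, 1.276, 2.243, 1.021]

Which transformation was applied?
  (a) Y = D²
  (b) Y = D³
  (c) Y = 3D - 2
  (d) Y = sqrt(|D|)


Checking option (d) Y = sqrt(|D|):
  D = -0.03 -> Y = 0.172 ✓
  D = 0.356 -> Y = 0.596 ✓
  D = 4.129 -> Y = 2.032 ✓
All samples match this transformation.

(d) sqrt(|D|)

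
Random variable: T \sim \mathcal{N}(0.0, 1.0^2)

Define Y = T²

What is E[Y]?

Using E[X²] = Var(X) + (E[X])²:
E[T] = 0
Var(T) = 1.0^2 = 1
E[T²] = 1 + 0² = 1 + 0 = 1

1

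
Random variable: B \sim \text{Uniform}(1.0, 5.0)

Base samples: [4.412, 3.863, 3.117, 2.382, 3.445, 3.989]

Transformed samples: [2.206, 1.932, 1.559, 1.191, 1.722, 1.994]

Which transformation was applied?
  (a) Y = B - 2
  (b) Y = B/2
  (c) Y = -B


Checking option (b) Y = B/2:
  B = 4.412 -> Y = 2.206 ✓
  B = 3.863 -> Y = 1.932 ✓
  B = 3.117 -> Y = 1.559 ✓
All samples match this transformation.

(b) B/2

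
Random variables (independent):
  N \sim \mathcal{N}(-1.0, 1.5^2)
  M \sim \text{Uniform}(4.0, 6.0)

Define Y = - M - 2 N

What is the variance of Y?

For independent RVs: Var(aX + bY) = a²Var(X) + b²Var(Y)
Var(N) = 2.25
Var(M) = 0.33333333
Var(Y) = (-2)²*2.25 + (-1)²*0.33333333
= 4*2.25 + 1*0.33333333 = 9.3333333

9.3333333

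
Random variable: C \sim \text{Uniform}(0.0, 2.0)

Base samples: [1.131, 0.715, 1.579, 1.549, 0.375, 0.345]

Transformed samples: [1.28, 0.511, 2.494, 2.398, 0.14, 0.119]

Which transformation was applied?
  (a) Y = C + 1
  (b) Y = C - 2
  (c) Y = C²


Checking option (c) Y = C²:
  C = 1.131 -> Y = 1.28 ✓
  C = 0.715 -> Y = 0.511 ✓
  C = 1.579 -> Y = 2.494 ✓
All samples match this transformation.

(c) C²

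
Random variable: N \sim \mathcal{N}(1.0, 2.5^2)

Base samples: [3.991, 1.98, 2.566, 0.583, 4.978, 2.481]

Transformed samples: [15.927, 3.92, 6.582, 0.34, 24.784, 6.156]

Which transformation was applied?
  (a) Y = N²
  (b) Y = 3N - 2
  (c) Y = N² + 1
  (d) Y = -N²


Checking option (a) Y = N²:
  N = 3.991 -> Y = 15.927 ✓
  N = 1.98 -> Y = 3.92 ✓
  N = 2.566 -> Y = 6.582 ✓
All samples match this transformation.

(a) N²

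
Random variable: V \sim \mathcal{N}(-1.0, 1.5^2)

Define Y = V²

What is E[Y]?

Using E[X²] = Var(X) + (E[X])²:
E[V] = -1
Var(V) = 1.5^2 = 2.25
E[V²] = 2.25 + (-1)² = 2.25 + 1 = 3.25

3.25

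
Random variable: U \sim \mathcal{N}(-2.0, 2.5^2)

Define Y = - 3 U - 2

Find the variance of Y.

For Y = aU + b: Var(Y) = a² * Var(U)
Var(U) = 2.5^2 = 6.25
Var(Y) = (-3)² * 6.25 = 9 * 6.25 = 56.25

56.25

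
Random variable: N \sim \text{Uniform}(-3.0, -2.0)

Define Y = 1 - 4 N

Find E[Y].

For Y = -4N + 1:
E[Y] = -4 * E[N] + 1
E[N] = (-3 - 2)/2 = -2.5
E[Y] = -4 * (-2.5) + 1 = 11

11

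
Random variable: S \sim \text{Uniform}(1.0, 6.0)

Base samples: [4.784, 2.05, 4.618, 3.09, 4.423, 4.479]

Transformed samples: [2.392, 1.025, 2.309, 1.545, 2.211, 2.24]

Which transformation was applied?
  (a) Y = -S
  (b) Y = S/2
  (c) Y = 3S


Checking option (b) Y = S/2:
  S = 4.784 -> Y = 2.392 ✓
  S = 2.05 -> Y = 1.025 ✓
  S = 4.618 -> Y = 2.309 ✓
All samples match this transformation.

(b) S/2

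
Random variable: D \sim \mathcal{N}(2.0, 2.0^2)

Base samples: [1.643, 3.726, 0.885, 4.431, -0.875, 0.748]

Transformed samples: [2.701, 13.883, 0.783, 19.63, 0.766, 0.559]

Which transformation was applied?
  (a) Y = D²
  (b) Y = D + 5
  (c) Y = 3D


Checking option (a) Y = D²:
  D = 1.643 -> Y = 2.701 ✓
  D = 3.726 -> Y = 13.883 ✓
  D = 0.885 -> Y = 0.783 ✓
All samples match this transformation.

(a) D²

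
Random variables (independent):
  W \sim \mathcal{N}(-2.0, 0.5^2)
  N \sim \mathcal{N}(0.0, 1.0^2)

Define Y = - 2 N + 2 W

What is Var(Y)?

For independent RVs: Var(aX + bY) = a²Var(X) + b²Var(Y)
Var(W) = 0.25
Var(N) = 1
Var(Y) = 2²*0.25 + (-2)²*1
= 4*0.25 + 4*1 = 5

5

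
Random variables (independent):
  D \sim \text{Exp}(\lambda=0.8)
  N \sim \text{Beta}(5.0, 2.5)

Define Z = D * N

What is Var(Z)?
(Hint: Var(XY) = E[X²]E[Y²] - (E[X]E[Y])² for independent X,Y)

Var(XY) = E[X²]E[Y²] - (E[X]E[Y])²
E[D] = 1.25, Var(D) = 1.5625
E[N] = 0.66666667, Var(N) = 0.026143791
E[D²] = 1.5625 + 1.25² = 3.125
E[N²] = 0.026143791 + 0.66666667² = 0.47058824
Var(Z) = 3.125*0.47058824 - (1.25*0.66666667)²
= 1.4705882 - 0.69444444 = 0.77614379

0.77614379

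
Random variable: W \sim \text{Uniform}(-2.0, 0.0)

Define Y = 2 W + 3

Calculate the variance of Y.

For Y = aW + b: Var(Y) = a² * Var(W)
Var(W) = (0 + 2)^2/12 = 0.33333333
Var(Y) = 2² * 0.33333333 = 4 * 0.33333333 = 1.3333333

1.3333333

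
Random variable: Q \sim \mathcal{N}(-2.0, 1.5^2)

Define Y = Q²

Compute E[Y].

E[Q²] = Var(Q) + (E[Q])² = 2.25 + 4 = 6.25

6.25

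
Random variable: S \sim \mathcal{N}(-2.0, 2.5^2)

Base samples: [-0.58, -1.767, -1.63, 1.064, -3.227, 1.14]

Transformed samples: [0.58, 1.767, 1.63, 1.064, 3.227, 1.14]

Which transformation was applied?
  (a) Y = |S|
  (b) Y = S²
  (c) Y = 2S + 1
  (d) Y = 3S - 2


Checking option (a) Y = |S|:
  S = -0.58 -> Y = 0.58 ✓
  S = -1.767 -> Y = 1.767 ✓
  S = -1.63 -> Y = 1.63 ✓
All samples match this transformation.

(a) |S|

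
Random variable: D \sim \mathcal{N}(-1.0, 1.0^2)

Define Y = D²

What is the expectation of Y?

E[D²] = Var(D) + (E[D])² = 1 + 1 = 2

2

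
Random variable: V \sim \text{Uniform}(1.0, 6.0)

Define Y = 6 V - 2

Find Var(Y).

For Y = aV + b: Var(Y) = a² * Var(V)
Var(V) = (6 - 1)^2/12 = 2.0833333
Var(Y) = 6² * 2.0833333 = 36 * 2.0833333 = 75

75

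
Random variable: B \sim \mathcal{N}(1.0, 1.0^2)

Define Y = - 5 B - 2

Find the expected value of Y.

For Y = -5B - 2:
E[Y] = -5 * E[B] - 2
E[B] = 1.0 = 1
E[Y] = -5 * 1 - 2 = -7

-7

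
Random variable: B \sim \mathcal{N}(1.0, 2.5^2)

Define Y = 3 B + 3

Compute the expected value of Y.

For Y = 3B + 3:
E[Y] = 3 * E[B] + 3
E[B] = 1.0 = 1
E[Y] = 3 * 1 + 3 = 6

6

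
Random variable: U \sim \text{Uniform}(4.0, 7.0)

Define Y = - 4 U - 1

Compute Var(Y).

For Y = aU + b: Var(Y) = a² * Var(U)
Var(U) = (7 - 4)^2/12 = 0.75
Var(Y) = (-4)² * 0.75 = 16 * 0.75 = 12

12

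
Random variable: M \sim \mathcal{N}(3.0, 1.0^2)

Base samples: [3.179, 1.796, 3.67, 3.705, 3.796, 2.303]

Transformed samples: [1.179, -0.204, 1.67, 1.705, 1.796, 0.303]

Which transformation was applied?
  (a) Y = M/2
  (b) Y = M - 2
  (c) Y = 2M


Checking option (b) Y = M - 2:
  M = 3.179 -> Y = 1.179 ✓
  M = 1.796 -> Y = -0.204 ✓
  M = 3.67 -> Y = 1.67 ✓
All samples match this transformation.

(b) M - 2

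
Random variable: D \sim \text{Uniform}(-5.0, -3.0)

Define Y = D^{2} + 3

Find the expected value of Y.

E[Y] = 1*E[D²] + 3
E[D] = -4
E[D²] = Var(D) + (E[D])² = 0.33333333 + 16 = 16.333333
E[Y] = 1*16.333333 + 3 = 19.333333

19.333333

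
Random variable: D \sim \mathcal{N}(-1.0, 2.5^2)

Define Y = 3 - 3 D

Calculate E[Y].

For Y = -3D + 3:
E[Y] = -3 * E[D] + 3
E[D] = -1.0 = -1
E[Y] = -3 * (-1) + 3 = 6

6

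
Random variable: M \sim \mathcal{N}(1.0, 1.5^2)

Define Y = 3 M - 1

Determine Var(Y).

For Y = aM + b: Var(Y) = a² * Var(M)
Var(M) = 1.5^2 = 2.25
Var(Y) = 3² * 2.25 = 9 * 2.25 = 20.25

20.25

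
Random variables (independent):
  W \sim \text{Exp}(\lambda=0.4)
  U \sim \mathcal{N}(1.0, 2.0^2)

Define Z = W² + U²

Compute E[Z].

E[Z] = E[W²] + E[U²]
E[W²] = Var(W) + E[W]² = 6.25 + 6.25 = 12.5
E[U²] = Var(U) + E[U]² = 4 + 1 = 5
E[Z] = 12.5 + 5 = 17.5

17.5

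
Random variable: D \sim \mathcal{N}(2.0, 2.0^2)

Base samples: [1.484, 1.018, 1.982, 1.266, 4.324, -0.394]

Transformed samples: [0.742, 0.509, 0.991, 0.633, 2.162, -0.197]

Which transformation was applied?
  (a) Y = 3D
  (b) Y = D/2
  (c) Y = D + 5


Checking option (b) Y = D/2:
  D = 1.484 -> Y = 0.742 ✓
  D = 1.018 -> Y = 0.509 ✓
  D = 1.982 -> Y = 0.991 ✓
All samples match this transformation.

(b) D/2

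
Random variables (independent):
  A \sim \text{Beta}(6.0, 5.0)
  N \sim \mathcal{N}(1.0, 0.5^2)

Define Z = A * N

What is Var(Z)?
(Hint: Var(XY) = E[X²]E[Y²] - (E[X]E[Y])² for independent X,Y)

Var(XY) = E[X²]E[Y²] - (E[X]E[Y])²
E[A] = 0.54545455, Var(A) = 0.020661157
E[N] = 1, Var(N) = 0.25
E[A²] = 0.020661157 + 0.54545455² = 0.31818182
E[N²] = 0.25 + 1² = 1.25
Var(Z) = 0.31818182*1.25 - (0.54545455*1)²
= 0.39772727 - 0.29752066 = 0.10020661

0.10020661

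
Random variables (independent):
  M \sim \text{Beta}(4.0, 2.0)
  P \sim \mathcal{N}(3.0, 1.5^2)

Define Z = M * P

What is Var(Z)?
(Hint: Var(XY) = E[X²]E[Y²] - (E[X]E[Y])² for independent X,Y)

Var(XY) = E[X²]E[Y²] - (E[X]E[Y])²
E[M] = 0.66666667, Var(M) = 0.031746032
E[P] = 3, Var(P) = 2.25
E[M²] = 0.031746032 + 0.66666667² = 0.47619048
E[P²] = 2.25 + 3² = 11.25
Var(Z) = 0.47619048*11.25 - (0.66666667*3)²
= 5.3571429 - 4 = 1.3571429

1.3571429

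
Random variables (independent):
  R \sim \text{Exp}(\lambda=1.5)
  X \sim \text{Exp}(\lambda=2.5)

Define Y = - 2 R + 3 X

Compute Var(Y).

For independent RVs: Var(aX + bY) = a²Var(X) + b²Var(Y)
Var(R) = 0.44444444
Var(X) = 0.16
Var(Y) = (-2)²*0.44444444 + 3²*0.16
= 4*0.44444444 + 9*0.16 = 3.2177778

3.2177778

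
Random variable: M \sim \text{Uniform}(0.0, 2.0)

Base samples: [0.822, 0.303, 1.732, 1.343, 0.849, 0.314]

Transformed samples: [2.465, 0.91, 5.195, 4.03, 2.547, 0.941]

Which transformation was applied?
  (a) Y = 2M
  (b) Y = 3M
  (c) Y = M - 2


Checking option (b) Y = 3M:
  M = 0.822 -> Y = 2.465 ✓
  M = 0.303 -> Y = 0.91 ✓
  M = 1.732 -> Y = 5.195 ✓
All samples match this transformation.

(b) 3M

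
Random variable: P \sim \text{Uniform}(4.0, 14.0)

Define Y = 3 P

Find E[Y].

For Y = 3P:
E[Y] = 3 * E[P]
E[P] = (4 + 14)/2 = 9
E[Y] = 3 * 9 = 27

27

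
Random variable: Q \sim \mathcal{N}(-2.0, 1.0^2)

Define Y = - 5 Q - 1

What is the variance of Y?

For Y = aQ + b: Var(Y) = a² * Var(Q)
Var(Q) = 1.0^2 = 1
Var(Y) = (-5)² * 1 = 25 * 1 = 25

25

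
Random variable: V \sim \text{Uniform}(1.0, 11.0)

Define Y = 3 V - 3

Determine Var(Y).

For Y = aV + b: Var(Y) = a² * Var(V)
Var(V) = (11 - 1)^2/12 = 8.3333333
Var(Y) = 3² * 8.3333333 = 9 * 8.3333333 = 75

75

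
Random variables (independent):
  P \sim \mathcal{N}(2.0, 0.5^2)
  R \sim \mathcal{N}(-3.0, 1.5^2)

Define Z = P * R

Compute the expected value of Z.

For independent RVs: E[XY] = E[X]*E[Y]
E[P] = 2
E[R] = -3
E[Z] = 2 * (-3) = -6

-6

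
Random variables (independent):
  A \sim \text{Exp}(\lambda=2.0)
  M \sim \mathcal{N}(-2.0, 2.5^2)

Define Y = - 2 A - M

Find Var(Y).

For independent RVs: Var(aX + bY) = a²Var(X) + b²Var(Y)
Var(A) = 0.25
Var(M) = 6.25
Var(Y) = (-2)²*0.25 + (-1)²*6.25
= 4*0.25 + 1*6.25 = 7.25

7.25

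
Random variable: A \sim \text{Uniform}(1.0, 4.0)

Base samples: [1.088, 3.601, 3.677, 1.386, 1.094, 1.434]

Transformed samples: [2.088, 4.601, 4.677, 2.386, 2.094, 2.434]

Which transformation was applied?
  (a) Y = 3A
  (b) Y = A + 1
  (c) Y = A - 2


Checking option (b) Y = A + 1:
  A = 1.088 -> Y = 2.088 ✓
  A = 3.601 -> Y = 4.601 ✓
  A = 3.677 -> Y = 4.677 ✓
All samples match this transformation.

(b) A + 1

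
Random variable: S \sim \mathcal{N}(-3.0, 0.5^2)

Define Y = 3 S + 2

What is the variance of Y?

For Y = aS + b: Var(Y) = a² * Var(S)
Var(S) = 0.5^2 = 0.25
Var(Y) = 3² * 0.25 = 9 * 0.25 = 2.25

2.25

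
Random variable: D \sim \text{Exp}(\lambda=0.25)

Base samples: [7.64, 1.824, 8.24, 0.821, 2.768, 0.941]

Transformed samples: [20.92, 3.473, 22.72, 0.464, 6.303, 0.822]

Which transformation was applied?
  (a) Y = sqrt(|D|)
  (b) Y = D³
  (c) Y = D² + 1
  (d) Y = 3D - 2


Checking option (d) Y = 3D - 2:
  D = 7.64 -> Y = 20.92 ✓
  D = 1.824 -> Y = 3.473 ✓
  D = 8.24 -> Y = 22.72 ✓
All samples match this transformation.

(d) 3D - 2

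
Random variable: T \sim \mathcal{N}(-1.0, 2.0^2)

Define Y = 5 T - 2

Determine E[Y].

For Y = 5T - 2:
E[Y] = 5 * E[T] - 2
E[T] = -1.0 = -1
E[Y] = 5 * (-1) - 2 = -7

-7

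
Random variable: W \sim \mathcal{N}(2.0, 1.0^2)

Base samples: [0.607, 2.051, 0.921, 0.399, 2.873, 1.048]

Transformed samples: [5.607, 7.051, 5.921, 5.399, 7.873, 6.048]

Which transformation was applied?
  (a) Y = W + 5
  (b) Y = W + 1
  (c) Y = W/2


Checking option (a) Y = W + 5:
  W = 0.607 -> Y = 5.607 ✓
  W = 2.051 -> Y = 7.051 ✓
  W = 0.921 -> Y = 5.921 ✓
All samples match this transformation.

(a) W + 5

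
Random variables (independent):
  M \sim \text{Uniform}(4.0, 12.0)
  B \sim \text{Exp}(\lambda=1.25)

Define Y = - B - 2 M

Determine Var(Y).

For independent RVs: Var(aX + bY) = a²Var(X) + b²Var(Y)
Var(M) = 5.3333333
Var(B) = 0.64
Var(Y) = (-2)²*5.3333333 + (-1)²*0.64
= 4*5.3333333 + 1*0.64 = 21.973333

21.973333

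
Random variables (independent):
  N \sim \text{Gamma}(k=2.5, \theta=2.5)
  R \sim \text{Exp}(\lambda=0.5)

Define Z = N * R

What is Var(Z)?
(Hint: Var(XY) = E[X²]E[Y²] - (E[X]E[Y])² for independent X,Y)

Var(XY) = E[X²]E[Y²] - (E[X]E[Y])²
E[N] = 6.25, Var(N) = 15.625
E[R] = 2, Var(R) = 4
E[N²] = 15.625 + 6.25² = 54.6875
E[R²] = 4 + 2² = 8
Var(Z) = 54.6875*8 - (6.25*2)²
= 437.5 - 156.25 = 281.25

281.25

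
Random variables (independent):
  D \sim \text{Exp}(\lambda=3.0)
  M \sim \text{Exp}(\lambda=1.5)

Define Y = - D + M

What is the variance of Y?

For independent RVs: Var(aX + bY) = a²Var(X) + b²Var(Y)
Var(D) = 0.11111111
Var(M) = 0.44444444
Var(Y) = (-1)²*0.11111111 + 1²*0.44444444
= 1*0.11111111 + 1*0.44444444 = 0.55555556

0.55555556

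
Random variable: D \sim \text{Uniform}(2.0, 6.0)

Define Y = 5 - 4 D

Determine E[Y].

For Y = -4D + 5:
E[Y] = -4 * E[D] + 5
E[D] = (2 + 6)/2 = 4
E[Y] = -4 * 4 + 5 = -11

-11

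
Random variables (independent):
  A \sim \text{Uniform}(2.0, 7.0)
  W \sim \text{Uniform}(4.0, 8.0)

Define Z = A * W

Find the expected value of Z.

For independent RVs: E[XY] = E[X]*E[Y]
E[A] = 4.5
E[W] = 6
E[Z] = 4.5 * 6 = 27

27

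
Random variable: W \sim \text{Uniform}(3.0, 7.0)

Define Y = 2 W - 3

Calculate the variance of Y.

For Y = aW + b: Var(Y) = a² * Var(W)
Var(W) = (7 - 3)^2/12 = 1.3333333
Var(Y) = 2² * 1.3333333 = 4 * 1.3333333 = 5.3333333

5.3333333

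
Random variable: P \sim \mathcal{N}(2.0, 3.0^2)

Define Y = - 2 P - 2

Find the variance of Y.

For Y = aP + b: Var(Y) = a² * Var(P)
Var(P) = 3.0^2 = 9
Var(Y) = (-2)² * 9 = 4 * 9 = 36

36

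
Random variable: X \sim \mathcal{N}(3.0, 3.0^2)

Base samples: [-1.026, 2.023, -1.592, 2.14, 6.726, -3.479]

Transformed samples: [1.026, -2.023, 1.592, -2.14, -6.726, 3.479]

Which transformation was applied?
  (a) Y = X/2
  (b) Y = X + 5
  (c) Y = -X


Checking option (c) Y = -X:
  X = -1.026 -> Y = 1.026 ✓
  X = 2.023 -> Y = -2.023 ✓
  X = -1.592 -> Y = 1.592 ✓
All samples match this transformation.

(c) -X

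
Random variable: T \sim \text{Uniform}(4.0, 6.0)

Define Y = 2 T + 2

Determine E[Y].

For Y = 2T + 2:
E[Y] = 2 * E[T] + 2
E[T] = (4 + 6)/2 = 5
E[Y] = 2 * 5 + 2 = 12

12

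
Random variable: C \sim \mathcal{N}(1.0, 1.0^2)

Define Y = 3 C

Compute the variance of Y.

For Y = aC + b: Var(Y) = a² * Var(C)
Var(C) = 1.0^2 = 1
Var(Y) = 3² * 1 = 9 * 1 = 9

9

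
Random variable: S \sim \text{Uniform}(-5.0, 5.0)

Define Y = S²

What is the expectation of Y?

E[S²] = Var(S) + (E[S])² = 8.3333333 + 0 = 8.3333333

8.3333333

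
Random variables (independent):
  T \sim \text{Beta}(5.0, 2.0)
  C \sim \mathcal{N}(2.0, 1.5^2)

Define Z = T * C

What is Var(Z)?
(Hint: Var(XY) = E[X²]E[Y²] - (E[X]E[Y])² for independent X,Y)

Var(XY) = E[X²]E[Y²] - (E[X]E[Y])²
E[T] = 0.71428571, Var(T) = 0.025510204
E[C] = 2, Var(C) = 2.25
E[T²] = 0.025510204 + 0.71428571² = 0.53571429
E[C²] = 2.25 + 2² = 6.25
Var(Z) = 0.53571429*6.25 - (0.71428571*2)²
= 3.3482143 - 2.0408163 = 1.307398

1.307398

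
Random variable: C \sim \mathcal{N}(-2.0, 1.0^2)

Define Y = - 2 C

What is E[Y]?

For Y = -2C:
E[Y] = -2 * E[C]
E[C] = -2.0 = -2
E[Y] = -2 * (-2) = 4

4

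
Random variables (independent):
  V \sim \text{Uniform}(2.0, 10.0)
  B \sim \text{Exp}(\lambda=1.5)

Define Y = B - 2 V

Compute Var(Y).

For independent RVs: Var(aX + bY) = a²Var(X) + b²Var(Y)
Var(V) = 5.3333333
Var(B) = 0.44444444
Var(Y) = (-2)²*5.3333333 + 1²*0.44444444
= 4*5.3333333 + 1*0.44444444 = 21.777778

21.777778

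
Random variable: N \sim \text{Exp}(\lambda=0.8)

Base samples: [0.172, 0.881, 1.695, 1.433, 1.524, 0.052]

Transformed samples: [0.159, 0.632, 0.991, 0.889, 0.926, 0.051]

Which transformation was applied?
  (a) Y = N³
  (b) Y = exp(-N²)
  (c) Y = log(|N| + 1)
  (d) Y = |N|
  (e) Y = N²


Checking option (c) Y = log(|N| + 1):
  N = 0.172 -> Y = 0.159 ✓
  N = 0.881 -> Y = 0.632 ✓
  N = 1.695 -> Y = 0.991 ✓
All samples match this transformation.

(c) log(|N| + 1)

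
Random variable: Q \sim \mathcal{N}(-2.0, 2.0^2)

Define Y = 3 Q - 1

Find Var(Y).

For Y = aQ + b: Var(Y) = a² * Var(Q)
Var(Q) = 2.0^2 = 4
Var(Y) = 3² * 4 = 9 * 4 = 36

36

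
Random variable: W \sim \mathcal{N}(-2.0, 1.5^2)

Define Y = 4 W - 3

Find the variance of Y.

For Y = aW + b: Var(Y) = a² * Var(W)
Var(W) = 1.5^2 = 2.25
Var(Y) = 4² * 2.25 = 16 * 2.25 = 36

36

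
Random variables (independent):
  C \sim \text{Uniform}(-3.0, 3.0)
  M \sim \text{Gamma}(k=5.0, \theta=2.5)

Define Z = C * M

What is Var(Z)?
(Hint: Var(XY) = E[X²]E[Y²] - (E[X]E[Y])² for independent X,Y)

Var(XY) = E[X²]E[Y²] - (E[X]E[Y])²
E[C] = 0, Var(C) = 3
E[M] = 12.5, Var(M) = 31.25
E[C²] = 3 + 0² = 3
E[M²] = 31.25 + 12.5² = 187.5
Var(Z) = 3*187.5 - (0*12.5)²
= 562.5 - 0 = 562.5

562.5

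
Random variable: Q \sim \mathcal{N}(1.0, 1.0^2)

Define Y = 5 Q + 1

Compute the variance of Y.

For Y = aQ + b: Var(Y) = a² * Var(Q)
Var(Q) = 1.0^2 = 1
Var(Y) = 5² * 1 = 25 * 1 = 25

25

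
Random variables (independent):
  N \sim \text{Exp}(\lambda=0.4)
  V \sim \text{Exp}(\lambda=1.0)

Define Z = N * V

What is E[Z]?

For independent RVs: E[XY] = E[X]*E[Y]
E[N] = 2.5
E[V] = 1
E[Z] = 2.5 * 1 = 2.5

2.5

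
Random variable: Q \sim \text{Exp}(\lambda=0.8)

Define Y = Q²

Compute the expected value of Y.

Using E[X²] = Var(X) + (E[X])²:
E[Q] = 1.25
Var(Q) = 1/0.8^2 = 1.5625
E[Q²] = 1.5625 + 1.25² = 1.5625 + 1.5625 = 3.125

3.125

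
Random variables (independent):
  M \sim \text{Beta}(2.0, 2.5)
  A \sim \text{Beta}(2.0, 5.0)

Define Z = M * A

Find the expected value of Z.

For independent RVs: E[XY] = E[X]*E[Y]
E[M] = 0.44444444
E[A] = 0.28571429
E[Z] = 0.44444444 * 0.28571429 = 0.12698413

0.12698413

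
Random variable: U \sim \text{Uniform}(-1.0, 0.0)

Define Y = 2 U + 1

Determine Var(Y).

For Y = aU + b: Var(Y) = a² * Var(U)
Var(U) = (0 + 1)^2/12 = 0.083333333
Var(Y) = 2² * 0.083333333 = 4 * 0.083333333 = 0.33333333

0.33333333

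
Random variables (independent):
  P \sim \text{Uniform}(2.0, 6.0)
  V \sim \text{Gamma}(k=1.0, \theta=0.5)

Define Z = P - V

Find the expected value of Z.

E[Z] = 1*E[P] - 1*E[V]
E[P] = 4
E[V] = 0.5
E[Z] = 1*4 - 1*0.5 = 3.5

3.5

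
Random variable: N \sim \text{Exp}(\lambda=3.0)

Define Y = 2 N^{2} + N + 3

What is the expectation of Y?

E[Y] = 2*E[N²] + 1*E[N] + 3
E[N] = 0.33333333
E[N²] = Var(N) + (E[N])² = 0.11111111 + 0.11111111 = 0.22222222
E[Y] = 2*0.22222222 + 1*0.33333333 + 3 = 3.7777778

3.7777778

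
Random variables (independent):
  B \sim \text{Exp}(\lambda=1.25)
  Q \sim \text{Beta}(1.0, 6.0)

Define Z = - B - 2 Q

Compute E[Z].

E[Z] = -1*E[B] - 2*E[Q]
E[B] = 0.8
E[Q] = 0.14285714
E[Z] = -1*0.8 - 2*0.14285714 = -1.0857143

-1.0857143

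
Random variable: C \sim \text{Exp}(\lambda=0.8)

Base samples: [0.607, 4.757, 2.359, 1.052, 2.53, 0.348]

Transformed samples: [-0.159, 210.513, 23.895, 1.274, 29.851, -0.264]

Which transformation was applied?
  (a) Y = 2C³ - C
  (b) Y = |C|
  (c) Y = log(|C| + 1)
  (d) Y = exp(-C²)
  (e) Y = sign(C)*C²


Checking option (a) Y = 2C³ - C:
  C = 0.607 -> Y = -0.159 ✓
  C = 4.757 -> Y = 210.513 ✓
  C = 2.359 -> Y = 23.895 ✓
All samples match this transformation.

(a) 2C³ - C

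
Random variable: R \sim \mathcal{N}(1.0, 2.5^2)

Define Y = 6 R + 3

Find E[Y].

For Y = 6R + 3:
E[Y] = 6 * E[R] + 3
E[R] = 1.0 = 1
E[Y] = 6 * 1 + 3 = 9

9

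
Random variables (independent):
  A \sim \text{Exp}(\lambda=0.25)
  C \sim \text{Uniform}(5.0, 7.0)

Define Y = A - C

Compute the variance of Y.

For independent RVs: Var(aX + bY) = a²Var(X) + b²Var(Y)
Var(A) = 16
Var(C) = 0.33333333
Var(Y) = 1²*16 + (-1)²*0.33333333
= 1*16 + 1*0.33333333 = 16.333333

16.333333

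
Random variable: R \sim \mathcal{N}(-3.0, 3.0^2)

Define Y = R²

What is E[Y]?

E[R²] = Var(R) + (E[R])² = 9 + 9 = 18

18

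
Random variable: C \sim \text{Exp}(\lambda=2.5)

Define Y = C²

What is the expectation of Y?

E[C²] = Var(C) + (E[C])² = 0.16 + 0.16 = 0.32

0.32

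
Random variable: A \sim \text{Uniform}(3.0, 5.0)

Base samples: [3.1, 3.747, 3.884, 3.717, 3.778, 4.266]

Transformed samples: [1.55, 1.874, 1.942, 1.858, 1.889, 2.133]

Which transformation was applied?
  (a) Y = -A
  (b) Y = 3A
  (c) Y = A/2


Checking option (c) Y = A/2:
  A = 3.1 -> Y = 1.55 ✓
  A = 3.747 -> Y = 1.874 ✓
  A = 3.884 -> Y = 1.942 ✓
All samples match this transformation.

(c) A/2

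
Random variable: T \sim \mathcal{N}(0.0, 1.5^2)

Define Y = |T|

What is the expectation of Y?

For X ~ N(0, 1.5²), E[|X|] = sigma * sqrt(2/pi)
= 1.5 * sqrt(2/pi) = 1.1968268

1.1968268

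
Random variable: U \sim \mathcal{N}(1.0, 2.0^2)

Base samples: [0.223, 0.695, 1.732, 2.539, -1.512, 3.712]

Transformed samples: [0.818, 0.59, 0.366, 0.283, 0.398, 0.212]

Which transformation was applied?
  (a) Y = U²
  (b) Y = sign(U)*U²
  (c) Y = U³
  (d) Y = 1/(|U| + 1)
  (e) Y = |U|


Checking option (d) Y = 1/(|U| + 1):
  U = 0.223 -> Y = 0.818 ✓
  U = 0.695 -> Y = 0.59 ✓
  U = 1.732 -> Y = 0.366 ✓
All samples match this transformation.

(d) 1/(|U| + 1)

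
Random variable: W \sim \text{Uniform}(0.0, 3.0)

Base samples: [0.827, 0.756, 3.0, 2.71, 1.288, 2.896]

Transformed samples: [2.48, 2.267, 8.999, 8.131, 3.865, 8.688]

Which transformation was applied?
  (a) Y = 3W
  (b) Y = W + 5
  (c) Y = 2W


Checking option (a) Y = 3W:
  W = 0.827 -> Y = 2.48 ✓
  W = 0.756 -> Y = 2.267 ✓
  W = 3.0 -> Y = 8.999 ✓
All samples match this transformation.

(a) 3W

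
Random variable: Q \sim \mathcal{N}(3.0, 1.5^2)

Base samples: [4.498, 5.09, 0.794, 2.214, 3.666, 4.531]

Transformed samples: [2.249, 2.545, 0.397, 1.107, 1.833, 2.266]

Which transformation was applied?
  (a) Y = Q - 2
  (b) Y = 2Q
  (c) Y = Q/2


Checking option (c) Y = Q/2:
  Q = 4.498 -> Y = 2.249 ✓
  Q = 5.09 -> Y = 2.545 ✓
  Q = 0.794 -> Y = 0.397 ✓
All samples match this transformation.

(c) Q/2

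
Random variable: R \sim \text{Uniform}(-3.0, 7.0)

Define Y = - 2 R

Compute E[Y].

For Y = -2R:
E[Y] = -2 * E[R]
E[R] = (-3 + 7)/2 = 2
E[Y] = -2 * 2 = -4

-4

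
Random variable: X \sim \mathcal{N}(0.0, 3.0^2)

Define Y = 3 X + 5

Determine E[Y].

For Y = 3X + 5:
E[Y] = 3 * E[X] + 5
E[X] = 0.0 = 0
E[Y] = 3 * 0 + 5 = 5

5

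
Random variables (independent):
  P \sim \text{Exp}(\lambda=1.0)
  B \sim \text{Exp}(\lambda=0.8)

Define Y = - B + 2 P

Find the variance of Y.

For independent RVs: Var(aX + bY) = a²Var(X) + b²Var(Y)
Var(P) = 1
Var(B) = 1.5625
Var(Y) = 2²*1 + (-1)²*1.5625
= 4*1 + 1*1.5625 = 5.5625

5.5625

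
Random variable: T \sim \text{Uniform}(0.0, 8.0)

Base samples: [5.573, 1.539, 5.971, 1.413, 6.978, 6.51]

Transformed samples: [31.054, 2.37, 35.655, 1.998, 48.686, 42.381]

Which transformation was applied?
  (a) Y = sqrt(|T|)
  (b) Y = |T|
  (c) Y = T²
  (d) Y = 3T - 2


Checking option (c) Y = T²:
  T = 5.573 -> Y = 31.054 ✓
  T = 1.539 -> Y = 2.37 ✓
  T = 5.971 -> Y = 35.655 ✓
All samples match this transformation.

(c) T²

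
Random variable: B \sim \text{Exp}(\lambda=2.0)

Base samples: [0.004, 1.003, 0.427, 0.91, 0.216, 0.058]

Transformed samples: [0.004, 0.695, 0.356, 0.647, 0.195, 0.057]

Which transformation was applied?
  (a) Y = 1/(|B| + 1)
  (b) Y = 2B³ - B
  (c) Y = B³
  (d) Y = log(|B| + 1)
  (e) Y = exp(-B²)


Checking option (d) Y = log(|B| + 1):
  B = 0.004 -> Y = 0.004 ✓
  B = 1.003 -> Y = 0.695 ✓
  B = 0.427 -> Y = 0.356 ✓
All samples match this transformation.

(d) log(|B| + 1)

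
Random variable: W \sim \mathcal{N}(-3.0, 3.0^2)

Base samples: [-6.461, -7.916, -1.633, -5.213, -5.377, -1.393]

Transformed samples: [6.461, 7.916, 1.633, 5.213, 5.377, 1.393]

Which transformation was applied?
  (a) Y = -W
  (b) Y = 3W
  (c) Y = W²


Checking option (a) Y = -W:
  W = -6.461 -> Y = 6.461 ✓
  W = -7.916 -> Y = 7.916 ✓
  W = -1.633 -> Y = 1.633 ✓
All samples match this transformation.

(a) -W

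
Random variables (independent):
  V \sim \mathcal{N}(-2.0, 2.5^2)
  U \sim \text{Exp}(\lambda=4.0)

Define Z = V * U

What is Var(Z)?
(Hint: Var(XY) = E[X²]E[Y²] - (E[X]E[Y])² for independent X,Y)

Var(XY) = E[X²]E[Y²] - (E[X]E[Y])²
E[V] = -2, Var(V) = 6.25
E[U] = 0.25, Var(U) = 0.0625
E[V²] = 6.25 + (-2)² = 10.25
E[U²] = 0.0625 + 0.25² = 0.125
Var(Z) = 10.25*0.125 - (-2*0.25)²
= 1.28125 - 0.25 = 1.03125

1.03125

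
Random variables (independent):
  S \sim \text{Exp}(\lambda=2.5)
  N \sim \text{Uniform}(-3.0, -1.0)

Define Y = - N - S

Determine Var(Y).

For independent RVs: Var(aX + bY) = a²Var(X) + b²Var(Y)
Var(S) = 0.16
Var(N) = 0.33333333
Var(Y) = (-1)²*0.16 + (-1)²*0.33333333
= 1*0.16 + 1*0.33333333 = 0.49333333

0.49333333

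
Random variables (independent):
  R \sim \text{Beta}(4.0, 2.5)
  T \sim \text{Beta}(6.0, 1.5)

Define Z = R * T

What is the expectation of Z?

For independent RVs: E[XY] = E[X]*E[Y]
E[R] = 0.61538462
E[T] = 0.8
E[Z] = 0.61538462 * 0.8 = 0.49230769

0.49230769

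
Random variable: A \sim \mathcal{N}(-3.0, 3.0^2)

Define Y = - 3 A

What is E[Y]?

For Y = -3A:
E[Y] = -3 * E[A]
E[A] = -3.0 = -3
E[Y] = -3 * (-3) = 9

9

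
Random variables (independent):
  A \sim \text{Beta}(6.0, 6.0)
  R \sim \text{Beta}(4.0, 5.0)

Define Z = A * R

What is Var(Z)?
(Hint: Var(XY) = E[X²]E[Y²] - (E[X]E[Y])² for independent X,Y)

Var(XY) = E[X²]E[Y²] - (E[X]E[Y])²
E[A] = 0.5, Var(A) = 0.019230769
E[R] = 0.44444444, Var(R) = 0.024691358
E[A²] = 0.019230769 + 0.5² = 0.26923077
E[R²] = 0.024691358 + 0.44444444² = 0.22222222
Var(Z) = 0.26923077*0.22222222 - (0.5*0.44444444)²
= 0.05982906 - 0.049382716 = 0.010446344

0.010446344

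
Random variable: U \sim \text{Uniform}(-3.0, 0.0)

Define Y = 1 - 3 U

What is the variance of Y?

For Y = aU + b: Var(Y) = a² * Var(U)
Var(U) = (0 + 3)^2/12 = 0.75
Var(Y) = (-3)² * 0.75 = 9 * 0.75 = 6.75

6.75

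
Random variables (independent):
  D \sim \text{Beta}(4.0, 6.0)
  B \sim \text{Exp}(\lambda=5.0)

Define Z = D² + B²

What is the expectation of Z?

E[Z] = E[D²] + E[B²]
E[D²] = Var(D) + E[D]² = 0.021818182 + 0.16 = 0.18181818
E[B²] = Var(B) + E[B]² = 0.04 + 0.04 = 0.08
E[Z] = 0.18181818 + 0.08 = 0.26181818

0.26181818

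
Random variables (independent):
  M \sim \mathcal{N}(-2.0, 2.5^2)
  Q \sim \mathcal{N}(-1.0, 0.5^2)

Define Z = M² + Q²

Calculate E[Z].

E[Z] = E[M²] + E[Q²]
E[M²] = Var(M) + E[M]² = 6.25 + 4 = 10.25
E[Q²] = Var(Q) + E[Q]² = 0.25 + 1 = 1.25
E[Z] = 10.25 + 1.25 = 11.5

11.5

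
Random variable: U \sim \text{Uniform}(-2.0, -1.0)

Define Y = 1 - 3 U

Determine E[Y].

For Y = -3U + 1:
E[Y] = -3 * E[U] + 1
E[U] = (-2 - 1)/2 = -1.5
E[Y] = -3 * (-1.5) + 1 = 5.5

5.5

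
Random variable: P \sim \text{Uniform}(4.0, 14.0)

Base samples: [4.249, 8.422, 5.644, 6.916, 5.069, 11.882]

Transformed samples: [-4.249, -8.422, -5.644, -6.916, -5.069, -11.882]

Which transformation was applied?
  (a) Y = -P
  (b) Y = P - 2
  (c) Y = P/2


Checking option (a) Y = -P:
  P = 4.249 -> Y = -4.249 ✓
  P = 8.422 -> Y = -8.422 ✓
  P = 5.644 -> Y = -5.644 ✓
All samples match this transformation.

(a) -P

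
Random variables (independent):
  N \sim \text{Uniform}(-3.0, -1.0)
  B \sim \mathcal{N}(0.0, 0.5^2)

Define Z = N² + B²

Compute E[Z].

E[Z] = E[N²] + E[B²]
E[N²] = Var(N) + E[N]² = 0.33333333 + 4 = 4.3333333
E[B²] = Var(B) + E[B]² = 0.25 + 0 = 0.25
E[Z] = 4.3333333 + 0.25 = 4.5833333

4.5833333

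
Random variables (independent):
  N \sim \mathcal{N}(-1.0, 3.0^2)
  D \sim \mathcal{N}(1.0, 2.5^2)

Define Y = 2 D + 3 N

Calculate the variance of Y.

For independent RVs: Var(aX + bY) = a²Var(X) + b²Var(Y)
Var(N) = 9
Var(D) = 6.25
Var(Y) = 3²*9 + 2²*6.25
= 9*9 + 4*6.25 = 106

106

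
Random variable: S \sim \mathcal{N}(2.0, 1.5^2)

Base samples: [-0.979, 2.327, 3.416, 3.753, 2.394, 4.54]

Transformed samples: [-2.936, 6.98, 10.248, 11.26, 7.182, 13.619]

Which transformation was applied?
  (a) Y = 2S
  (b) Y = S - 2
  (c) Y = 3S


Checking option (c) Y = 3S:
  S = -0.979 -> Y = -2.936 ✓
  S = 2.327 -> Y = 6.98 ✓
  S = 3.416 -> Y = 10.248 ✓
All samples match this transformation.

(c) 3S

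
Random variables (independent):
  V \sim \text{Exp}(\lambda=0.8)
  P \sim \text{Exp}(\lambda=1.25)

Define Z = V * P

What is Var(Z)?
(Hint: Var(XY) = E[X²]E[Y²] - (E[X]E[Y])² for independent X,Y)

Var(XY) = E[X²]E[Y²] - (E[X]E[Y])²
E[V] = 1.25, Var(V) = 1.5625
E[P] = 0.8, Var(P) = 0.64
E[V²] = 1.5625 + 1.25² = 3.125
E[P²] = 0.64 + 0.8² = 1.28
Var(Z) = 3.125*1.28 - (1.25*0.8)²
= 4 - 1 = 3

3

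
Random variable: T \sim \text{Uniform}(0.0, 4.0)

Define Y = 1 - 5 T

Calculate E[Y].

For Y = -5T + 1:
E[Y] = -5 * E[T] + 1
E[T] = (0 + 4)/2 = 2
E[Y] = -5 * 2 + 1 = -9

-9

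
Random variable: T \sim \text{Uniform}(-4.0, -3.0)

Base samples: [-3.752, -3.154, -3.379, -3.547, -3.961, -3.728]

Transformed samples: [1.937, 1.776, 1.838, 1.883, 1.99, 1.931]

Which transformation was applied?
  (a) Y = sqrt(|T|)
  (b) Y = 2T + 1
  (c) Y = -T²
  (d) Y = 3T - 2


Checking option (a) Y = sqrt(|T|):
  T = -3.752 -> Y = 1.937 ✓
  T = -3.154 -> Y = 1.776 ✓
  T = -3.379 -> Y = 1.838 ✓
All samples match this transformation.

(a) sqrt(|T|)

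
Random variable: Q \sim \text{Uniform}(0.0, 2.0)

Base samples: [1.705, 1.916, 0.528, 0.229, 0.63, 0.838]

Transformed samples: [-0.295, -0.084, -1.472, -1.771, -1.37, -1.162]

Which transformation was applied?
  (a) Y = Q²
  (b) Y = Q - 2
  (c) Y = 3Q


Checking option (b) Y = Q - 2:
  Q = 1.705 -> Y = -0.295 ✓
  Q = 1.916 -> Y = -0.084 ✓
  Q = 0.528 -> Y = -1.472 ✓
All samples match this transformation.

(b) Q - 2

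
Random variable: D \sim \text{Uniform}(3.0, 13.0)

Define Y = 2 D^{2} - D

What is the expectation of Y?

E[Y] = 2*E[D²] - 1*E[D]
E[D] = 8
E[D²] = Var(D) + (E[D])² = 8.3333333 + 64 = 72.333333
E[Y] = 2*72.333333 - 1*8 = 136.66667

136.66667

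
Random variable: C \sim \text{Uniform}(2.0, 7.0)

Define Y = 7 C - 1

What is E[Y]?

For Y = 7C - 1:
E[Y] = 7 * E[C] - 1
E[C] = (2 + 7)/2 = 4.5
E[Y] = 7 * 4.5 - 1 = 30.5

30.5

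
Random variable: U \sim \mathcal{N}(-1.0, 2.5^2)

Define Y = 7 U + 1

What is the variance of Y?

For Y = aU + b: Var(Y) = a² * Var(U)
Var(U) = 2.5^2 = 6.25
Var(Y) = 7² * 6.25 = 49 * 6.25 = 306.25

306.25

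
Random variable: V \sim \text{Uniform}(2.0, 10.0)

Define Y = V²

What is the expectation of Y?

E[V²] = Var(V) + (E[V])² = 5.3333333 + 36 = 41.333333

41.333333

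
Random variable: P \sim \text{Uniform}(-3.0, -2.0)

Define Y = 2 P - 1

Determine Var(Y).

For Y = aP + b: Var(Y) = a² * Var(P)
Var(P) = (-2 + 3)^2/12 = 0.083333333
Var(Y) = 2² * 0.083333333 = 4 * 0.083333333 = 0.33333333

0.33333333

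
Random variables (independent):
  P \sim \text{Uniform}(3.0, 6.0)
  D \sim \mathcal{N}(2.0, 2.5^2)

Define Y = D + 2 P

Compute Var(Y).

For independent RVs: Var(aX + bY) = a²Var(X) + b²Var(Y)
Var(P) = 0.75
Var(D) = 6.25
Var(Y) = 2²*0.75 + 1²*6.25
= 4*0.75 + 1*6.25 = 9.25

9.25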